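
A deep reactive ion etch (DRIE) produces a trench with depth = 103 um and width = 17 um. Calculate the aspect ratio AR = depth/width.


Step 1: AR = depth / width
Step 2: AR = 103 / 17
AR = 6.1


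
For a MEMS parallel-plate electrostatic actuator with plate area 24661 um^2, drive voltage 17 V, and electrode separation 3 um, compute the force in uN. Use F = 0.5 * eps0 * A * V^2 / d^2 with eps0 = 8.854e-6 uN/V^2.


Step 1: Identify parameters.
eps0 = 8.854e-6 uN/V^2, A = 24661 um^2, V = 17 V, d = 3 um
Step 2: Compute V^2 = 17^2 = 289
Step 3: Compute d^2 = 3^2 = 9
Step 4: F = 0.5 * 8.854e-6 * 24661 * 289 / 9
F = 3.506 uN


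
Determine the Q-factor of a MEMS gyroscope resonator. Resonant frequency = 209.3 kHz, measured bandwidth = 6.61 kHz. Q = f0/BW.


Step 1: Q = f0 / bandwidth
Step 2: Q = 209.3 / 6.61
Q = 31.7


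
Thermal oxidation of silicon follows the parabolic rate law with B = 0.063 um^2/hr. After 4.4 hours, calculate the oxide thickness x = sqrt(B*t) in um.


Step 1: Compute B*t = 0.063 * 4.4 = 0.2772
Step 2: x = sqrt(0.2772)
x = 0.526 um


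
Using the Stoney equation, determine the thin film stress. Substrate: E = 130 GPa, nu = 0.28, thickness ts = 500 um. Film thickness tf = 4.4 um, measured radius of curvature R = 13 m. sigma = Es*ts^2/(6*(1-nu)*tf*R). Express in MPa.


Step 1: Compute numerator: Es * ts^2 = 130 * 500^2 = 32500000 (GPa*um^2)
Step 2: Compute denominator (R in um): 6*(1-nu)*tf*R = 6*0.72*4.4*13e6 = 247104000.0 (um^2)
Step 3: sigma (GPa) = 32500000 / 247104000.0 = 1.31524e-01 GPa
Step 4: Convert to MPa (x1000): sigma = 131.5 MPa


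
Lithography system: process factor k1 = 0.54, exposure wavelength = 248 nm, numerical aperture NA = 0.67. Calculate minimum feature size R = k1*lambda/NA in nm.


Step 1: Identify values: k1 = 0.54, lambda = 248 nm, NA = 0.67
Step 2: R = k1 * lambda / NA
R = 0.54 * 248 / 0.67
R = 199.9 nm


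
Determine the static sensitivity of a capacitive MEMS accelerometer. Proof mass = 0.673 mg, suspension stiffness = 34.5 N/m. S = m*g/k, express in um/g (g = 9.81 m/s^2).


Step 1: Convert mass: m = 0.673 mg = 6.73e-07 kg
Step 2: S = m * g / k = 6.73e-07 * 9.81 / 34.5
Step 3: S = 1.91e-07 m/g
Step 4: Convert to um/g: S = 0.191 um/g


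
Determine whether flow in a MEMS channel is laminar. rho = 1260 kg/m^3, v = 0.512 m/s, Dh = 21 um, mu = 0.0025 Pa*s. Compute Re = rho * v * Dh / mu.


Step 1: Convert Dh to meters: Dh = 21e-6 m
Step 2: Re = rho * v * Dh / mu
Re = 1260 * 0.512 * 21e-6 / 0.0025
Re = 5.419
Since Re = 5.419 is below ~2300, the flow is laminar.


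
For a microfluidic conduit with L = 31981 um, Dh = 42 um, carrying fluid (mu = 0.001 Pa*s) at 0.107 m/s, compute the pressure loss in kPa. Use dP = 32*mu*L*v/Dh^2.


Step 1: Convert to SI: L = 31981e-6 m, Dh = 42e-6 m
Step 2: dP = 32 * 0.001 * 31981e-6 * 0.107 / (42e-6)^2
Step 3: dP = 62076.50 Pa
Step 4: Convert to kPa: dP = 62.08 kPa


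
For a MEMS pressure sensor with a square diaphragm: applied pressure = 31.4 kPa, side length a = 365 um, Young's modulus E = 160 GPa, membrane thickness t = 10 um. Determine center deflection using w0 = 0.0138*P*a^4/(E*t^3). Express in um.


Step 1: Convert pressure to compatible units (E is in GPa, so P in GPa).
P = 31.4 kPa = 31.4e-6 GPa
Step 2: Compute numerator: 0.0138 * P * a^4.
a^4 = 365^4 = 17748900625
numerator = 0.0138 * 31.4e-6 * 17748900625 = 7.691e+03
Step 3: Compute denominator: E * t^3 = 160 * 10^3 = 160000
Step 4: w0 = numerator / denominator = 7.691e+03 / 160000 = 0.0481 um


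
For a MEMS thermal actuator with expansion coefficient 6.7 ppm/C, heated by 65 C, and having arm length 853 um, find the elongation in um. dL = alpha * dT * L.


Step 1: Convert CTE: alpha = 6.7 ppm/C = 6.7e-6 /C
Step 2: dL = 6.7e-6 * 65 * 853
dL = 0.3715 um


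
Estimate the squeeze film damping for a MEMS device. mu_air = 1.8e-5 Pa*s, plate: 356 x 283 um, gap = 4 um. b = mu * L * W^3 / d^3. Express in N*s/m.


Step 1: Convert to SI.
L = 356e-6 m, W = 283e-6 m, d = 4e-6 m
Step 2: W^3 = (283e-6)^3 = 2.27e-11 m^3
Step 3: d^3 = (4e-6)^3 = 6.40e-17 m^3
Step 4: b = 1.8e-5 * 356e-6 * 2.27e-11 / 6.40e-17
b = 2.27e-03 N*s/m


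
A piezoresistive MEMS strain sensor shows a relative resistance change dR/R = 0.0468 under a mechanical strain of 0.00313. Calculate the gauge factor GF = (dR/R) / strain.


Step 1: Identify values.
dR/R = 0.0468, strain = 0.00313
Step 2: GF = (dR/R) / strain = 0.0468 / 0.00313
GF = 15.0


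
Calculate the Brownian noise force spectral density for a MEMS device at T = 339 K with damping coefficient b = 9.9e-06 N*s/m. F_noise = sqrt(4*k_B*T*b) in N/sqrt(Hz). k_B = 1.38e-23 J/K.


Step 1: Compute 4 * k_B * T * b
= 4 * 1.38e-23 * 339 * 9.9e-06
= 1.8526e-25 N^2/Hz
Step 2: F_noise = sqrt(1.8526e-25)
F_noise = 4.30e-13 N/sqrt(Hz)


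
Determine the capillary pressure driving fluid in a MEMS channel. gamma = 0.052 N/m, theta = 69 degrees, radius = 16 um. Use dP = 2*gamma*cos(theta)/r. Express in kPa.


Step 1: cos(69 deg) = 0.3584
Step 2: Convert r to m: r = 16e-6 m
Step 3: dP = 2 * 0.052 * 0.3584 / 16e-6 = 2329.6 Pa
Step 4: Convert Pa to kPa (divide by 1000).
dP = 2.33 kPa


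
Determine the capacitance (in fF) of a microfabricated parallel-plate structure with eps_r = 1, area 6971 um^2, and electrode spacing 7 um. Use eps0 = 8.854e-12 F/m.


Step 1: Convert area to m^2: A = 6971e-12 m^2
Step 2: Convert gap to m: d = 7e-6 m
Step 3: C = eps0 * eps_r * A / d
C = 8.854e-12 * 1 * 6971e-12 / 7e-6
Step 4: Convert to fF (multiply by 1e15).
C = 8.82 fF


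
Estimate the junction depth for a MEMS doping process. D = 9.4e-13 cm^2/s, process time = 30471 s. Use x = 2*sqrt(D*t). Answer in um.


Step 1: Compute D*t = 9.4e-13 * 30471 = 2.864274e-08 cm^2
Step 2: sqrt(D*t) = 1.69242e-04 cm
Step 3: x = 2 * 1.69242e-04 cm = 3.38484e-04 cm
Step 4: Convert to um (1 cm = 1e4 um): x = 3.385 um


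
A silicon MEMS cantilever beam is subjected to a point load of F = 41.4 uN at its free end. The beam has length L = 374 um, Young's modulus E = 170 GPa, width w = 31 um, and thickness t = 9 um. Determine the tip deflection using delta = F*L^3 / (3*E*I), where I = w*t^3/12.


Step 1: Calculate the second moment of area.
I = w * t^3 / 12 = 31 * 9^3 / 12 = 1883.25 um^4
Step 2: Convert E to consistent units (1 GPa = 1000 uN/um^2).
E = 170 GPa = 170000 uN/um^2
Step 3: Calculate tip deflection.
delta = F * L^3 / (3 * E * I)
delta = 41.4 * 374^3 / (3 * 170000 * 1883.25)
delta = 2.255 um


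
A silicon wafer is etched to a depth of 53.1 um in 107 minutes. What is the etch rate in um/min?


Step 1: Etch rate = depth / time
Step 2: rate = 53.1 / 107
rate = 0.496 um/min


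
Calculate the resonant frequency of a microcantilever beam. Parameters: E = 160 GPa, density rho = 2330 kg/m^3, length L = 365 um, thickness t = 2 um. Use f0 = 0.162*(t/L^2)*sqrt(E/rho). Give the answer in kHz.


Step 1: Convert units to SI.
t_SI = 2e-6 m, L_SI = 365e-6 m
Step 2: Calculate sqrt(E/rho).
sqrt(160e9 / 2330) = 8286.71 m/s
Step 3: Compute f0.
f0 = 0.162 * 2e-6 / (365e-6)^2 * 8286.71 = 20153.1 Hz = 20.15 kHz


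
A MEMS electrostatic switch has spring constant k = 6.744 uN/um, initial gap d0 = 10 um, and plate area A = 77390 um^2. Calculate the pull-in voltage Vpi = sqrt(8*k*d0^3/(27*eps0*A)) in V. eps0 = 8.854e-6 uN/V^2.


Step 1: Compute numerator: 8 * k * d0^3 = 8 * 6.744 * 10^3 = 53952.0
Step 2: Compute denominator: 27 * eps0 * A = 27 * 8.854e-6 * 77390 = 18.500699
Step 3: Vpi = sqrt(53952.0 / 18.500699)
Vpi = 54.0 V


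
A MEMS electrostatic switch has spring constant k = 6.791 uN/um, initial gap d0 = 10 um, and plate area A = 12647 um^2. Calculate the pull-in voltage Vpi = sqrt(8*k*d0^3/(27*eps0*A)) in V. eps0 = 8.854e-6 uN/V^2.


Step 1: Compute numerator: 8 * k * d0^3 = 8 * 6.791 * 10^3 = 54328.0
Step 2: Compute denominator: 27 * eps0 * A = 27 * 8.854e-6 * 12647 = 3.023367
Step 3: Vpi = sqrt(54328.0 / 3.023367)
Vpi = 134.05 V


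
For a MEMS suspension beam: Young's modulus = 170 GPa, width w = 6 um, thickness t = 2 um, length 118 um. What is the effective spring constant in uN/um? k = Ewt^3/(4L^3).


Step 1: Convert E to consistent units (1 GPa = 1000 uN/um^2).
E = 170 GPa = 170000 uN/um^2
Step 2: Compute t^3 = 2^3 = 8
Step 3: Compute L^3 = 118^3 = 1643032
Step 4: k = 170000 * 6 * 8 / (4 * 1643032)
k = 1.2416 uN/um


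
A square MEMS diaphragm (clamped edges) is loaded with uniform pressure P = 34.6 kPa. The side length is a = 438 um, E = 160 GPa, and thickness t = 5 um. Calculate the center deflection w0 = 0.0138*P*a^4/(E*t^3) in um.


Step 1: Convert pressure to compatible units (E is in GPa, so P in GPa).
P = 34.6 kPa = 34.6e-6 GPa
Step 2: Compute numerator: 0.0138 * P * a^4.
a^4 = 438^4 = 36804120336
numerator = 0.0138 * 34.6e-6 * 36804120336 = 1.75732e+04
Step 3: Compute denominator: E * t^3 = 160 * 5^3 = 20000
Step 4: w0 = numerator / denominator = 1.75732e+04 / 20000 = 0.8787 um


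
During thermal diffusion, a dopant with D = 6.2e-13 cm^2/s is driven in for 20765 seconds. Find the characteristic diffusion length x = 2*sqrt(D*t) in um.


Step 1: Compute D*t = 6.2e-13 * 20765 = 1.28743e-08 cm^2
Step 2: sqrt(D*t) = 1.13465e-04 cm
Step 3: x = 2 * 1.13465e-04 cm = 2.2693e-04 cm
Step 4: Convert to um (1 cm = 1e4 um): x = 2.269 um


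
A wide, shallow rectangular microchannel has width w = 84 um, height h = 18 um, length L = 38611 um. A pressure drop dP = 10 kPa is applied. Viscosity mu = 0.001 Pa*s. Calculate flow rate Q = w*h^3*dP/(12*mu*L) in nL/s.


Step 1: Convert all dimensions to SI (meters).
w = 84e-6 m, h = 18e-6 m, L = 38611e-6 m, dP = 10e3 Pa
Step 2: Q = w * h^3 * dP / (12 * mu * L)
Q = 84e-6 * (18e-6)^3 * 10e3 / (12 * 0.001 * 38611e-6) = 1.057315e-11 m^3/s
Step 3: Convert Q from m^3/s to nL/s (1 m^3 = 1e12 nL, so multiply by 1e12).
Q = 10.573 nL/s


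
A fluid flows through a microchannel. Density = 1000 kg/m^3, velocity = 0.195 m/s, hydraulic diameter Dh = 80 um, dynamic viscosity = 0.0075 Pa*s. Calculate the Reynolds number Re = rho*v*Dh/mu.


Step 1: Convert Dh to meters: Dh = 80e-6 m
Step 2: Re = rho * v * Dh / mu
Re = 1000 * 0.195 * 80e-6 / 0.0075
Re = 2.08


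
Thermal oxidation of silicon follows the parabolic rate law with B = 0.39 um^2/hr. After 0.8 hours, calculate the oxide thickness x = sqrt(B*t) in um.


Step 1: Compute B*t = 0.39 * 0.8 = 0.312
Step 2: x = sqrt(0.312)
x = 0.559 um


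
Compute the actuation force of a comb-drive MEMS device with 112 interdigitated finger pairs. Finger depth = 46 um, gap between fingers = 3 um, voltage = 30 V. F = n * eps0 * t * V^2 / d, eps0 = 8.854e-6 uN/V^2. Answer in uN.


Step 1: Parameters: n=112, eps0=8.854e-6 uN/V^2, t=46 um, V=30 V, d=3 um
Step 2: V^2 = 900
Step 3: F = 112 * 8.854e-6 * 46 * 900 / 3
F = 13.685 uN


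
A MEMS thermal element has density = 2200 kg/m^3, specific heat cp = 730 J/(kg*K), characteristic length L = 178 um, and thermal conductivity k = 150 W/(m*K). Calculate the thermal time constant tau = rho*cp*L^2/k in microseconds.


Step 1: Convert L to m: L = 178e-6 m
Step 2: L^2 = (178e-6)^2 = 3.1684e-08 m^2
Step 3: tau = 2200 * 730 * 3.1684e-08 / 150 = 3.3923e-04 s
Step 4: Convert to microseconds (multiply by 1e6).
tau = 339.23 us


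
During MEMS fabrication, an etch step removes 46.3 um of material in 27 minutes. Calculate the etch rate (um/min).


Step 1: Etch rate = depth / time
Step 2: rate = 46.3 / 27
rate = 1.715 um/min


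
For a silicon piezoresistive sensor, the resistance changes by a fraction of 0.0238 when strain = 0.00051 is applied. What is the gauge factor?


Step 1: Identify values.
dR/R = 0.0238, strain = 0.00051
Step 2: GF = (dR/R) / strain = 0.0238 / 0.00051
GF = 46.7


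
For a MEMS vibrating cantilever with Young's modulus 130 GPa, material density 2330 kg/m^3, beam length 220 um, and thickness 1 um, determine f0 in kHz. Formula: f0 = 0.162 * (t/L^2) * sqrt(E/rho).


Step 1: Convert units to SI.
t_SI = 1e-6 m, L_SI = 220e-6 m
Step 2: Calculate sqrt(E/rho).
sqrt(130e9 / 2330) = 7469.54 m/s
Step 3: Compute f0.
f0 = 0.162 * 1e-6 / (220e-6)^2 * 7469.54 = 25001.4 Hz = 25.0 kHz


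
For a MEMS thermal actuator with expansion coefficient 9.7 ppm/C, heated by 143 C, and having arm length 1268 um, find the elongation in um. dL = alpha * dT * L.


Step 1: Convert CTE: alpha = 9.7 ppm/C = 9.7e-6 /C
Step 2: dL = 9.7e-6 * 143 * 1268
dL = 1.7588 um


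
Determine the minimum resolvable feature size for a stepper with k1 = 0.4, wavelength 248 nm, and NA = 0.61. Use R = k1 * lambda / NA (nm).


Step 1: Identify values: k1 = 0.4, lambda = 248 nm, NA = 0.61
Step 2: R = k1 * lambda / NA
R = 0.4 * 248 / 0.61
R = 162.6 nm


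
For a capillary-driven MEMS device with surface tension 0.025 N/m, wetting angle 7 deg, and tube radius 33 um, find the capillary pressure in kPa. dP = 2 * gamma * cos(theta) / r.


Step 1: cos(7 deg) = 0.9925
Step 2: Convert r to m: r = 33e-6 m
Step 3: dP = 2 * 0.025 * 0.9925 / 33e-6 = 1503.8 Pa
Step 4: Convert Pa to kPa (divide by 1000).
dP = 1.5 kPa


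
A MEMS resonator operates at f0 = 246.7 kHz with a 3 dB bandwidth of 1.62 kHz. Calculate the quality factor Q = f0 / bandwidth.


Step 1: Q = f0 / bandwidth
Step 2: Q = 246.7 / 1.62
Q = 152.3


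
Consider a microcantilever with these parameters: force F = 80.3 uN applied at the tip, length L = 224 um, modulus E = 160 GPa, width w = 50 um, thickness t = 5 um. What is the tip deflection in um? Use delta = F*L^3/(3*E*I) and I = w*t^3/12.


Step 1: Calculate the second moment of area.
I = w * t^3 / 12 = 50 * 5^3 / 12 = 520.8333 um^4
Step 2: Convert E to consistent units (1 GPa = 1000 uN/um^2).
E = 160 GPa = 160000 uN/um^2
Step 3: Calculate tip deflection.
delta = F * L^3 / (3 * E * I)
delta = 80.3 * 224^3 / (3 * 160000 * 520.8333)
delta = 3.6101 um


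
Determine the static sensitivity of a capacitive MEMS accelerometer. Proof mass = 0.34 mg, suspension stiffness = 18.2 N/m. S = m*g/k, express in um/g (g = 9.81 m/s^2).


Step 1: Convert mass: m = 0.34 mg = 3.40e-07 kg
Step 2: S = m * g / k = 3.40e-07 * 9.81 / 18.2
Step 3: S = 1.83e-07 m/g
Step 4: Convert to um/g: S = 0.183 um/g


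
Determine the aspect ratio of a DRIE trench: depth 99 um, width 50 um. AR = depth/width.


Step 1: AR = depth / width
Step 2: AR = 99 / 50
AR = 2.0


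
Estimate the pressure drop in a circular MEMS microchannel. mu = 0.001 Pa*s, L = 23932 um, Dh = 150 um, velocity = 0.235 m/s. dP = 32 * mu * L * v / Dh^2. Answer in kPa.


Step 1: Convert to SI: L = 23932e-6 m, Dh = 150e-6 m
Step 2: dP = 32 * 0.001 * 23932e-6 * 0.235 / (150e-6)^2
Step 3: dP = 7998.61 Pa
Step 4: Convert to kPa: dP = 8.0 kPa


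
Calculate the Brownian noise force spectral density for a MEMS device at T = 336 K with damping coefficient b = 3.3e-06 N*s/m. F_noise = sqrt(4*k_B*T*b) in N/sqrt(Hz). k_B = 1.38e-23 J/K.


Step 1: Compute 4 * k_B * T * b
= 4 * 1.38e-23 * 336 * 3.3e-06
= 6.1206e-26 N^2/Hz
Step 2: F_noise = sqrt(6.1206e-26)
F_noise = 2.47e-13 N/sqrt(Hz)


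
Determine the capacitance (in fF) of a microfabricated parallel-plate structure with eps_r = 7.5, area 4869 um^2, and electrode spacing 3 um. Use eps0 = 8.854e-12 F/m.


Step 1: Convert area to m^2: A = 4869e-12 m^2
Step 2: Convert gap to m: d = 3e-6 m
Step 3: C = eps0 * eps_r * A / d
C = 8.854e-12 * 7.5 * 4869e-12 / 3e-6
Step 4: Convert to fF (multiply by 1e15).
C = 107.78 fF


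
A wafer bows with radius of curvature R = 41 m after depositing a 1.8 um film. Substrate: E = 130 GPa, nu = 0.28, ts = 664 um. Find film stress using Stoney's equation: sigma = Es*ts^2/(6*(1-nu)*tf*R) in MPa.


Step 1: Compute numerator: Es * ts^2 = 130 * 664^2 = 57316480 (GPa*um^2)
Step 2: Compute denominator (R in um): 6*(1-nu)*tf*R = 6*0.72*1.8*41e6 = 318816000.0 (um^2)
Step 3: sigma (GPa) = 57316480 / 318816000.0 = 1.79779e-01 GPa
Step 4: Convert to MPa (x1000): sigma = 179.8 MPa


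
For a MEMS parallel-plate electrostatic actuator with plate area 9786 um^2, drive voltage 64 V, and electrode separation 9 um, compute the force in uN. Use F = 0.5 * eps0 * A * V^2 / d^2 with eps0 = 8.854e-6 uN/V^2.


Step 1: Identify parameters.
eps0 = 8.854e-6 uN/V^2, A = 9786 um^2, V = 64 V, d = 9 um
Step 2: Compute V^2 = 64^2 = 4096
Step 3: Compute d^2 = 9^2 = 81
Step 4: F = 0.5 * 8.854e-6 * 9786 * 4096 / 81
F = 2.191 uN


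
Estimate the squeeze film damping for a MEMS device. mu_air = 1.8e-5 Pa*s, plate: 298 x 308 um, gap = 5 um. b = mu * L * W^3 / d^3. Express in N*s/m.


Step 1: Convert to SI.
L = 298e-6 m, W = 308e-6 m, d = 5e-6 m
Step 2: W^3 = (308e-6)^3 = 2.92e-11 m^3
Step 3: d^3 = (5e-6)^3 = 1.25e-16 m^3
Step 4: b = 1.8e-5 * 298e-6 * 2.92e-11 / 1.25e-16
b = 1.25e-03 N*s/m


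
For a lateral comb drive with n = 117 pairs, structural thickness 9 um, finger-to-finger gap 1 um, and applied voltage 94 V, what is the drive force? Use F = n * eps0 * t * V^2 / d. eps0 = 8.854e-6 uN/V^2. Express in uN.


Step 1: Parameters: n=117, eps0=8.854e-6 uN/V^2, t=9 um, V=94 V, d=1 um
Step 2: V^2 = 8836
Step 3: F = 117 * 8.854e-6 * 9 * 8836 / 1
F = 82.38 uN


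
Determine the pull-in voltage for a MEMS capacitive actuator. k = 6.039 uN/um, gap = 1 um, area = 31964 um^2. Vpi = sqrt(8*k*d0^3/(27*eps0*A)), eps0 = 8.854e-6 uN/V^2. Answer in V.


Step 1: Compute numerator: 8 * k * d0^3 = 8 * 6.039 * 1^3 = 48.312
Step 2: Compute denominator: 27 * eps0 * A = 27 * 8.854e-6 * 31964 = 7.64125
Step 3: Vpi = sqrt(48.312 / 7.64125)
Vpi = 2.51 V


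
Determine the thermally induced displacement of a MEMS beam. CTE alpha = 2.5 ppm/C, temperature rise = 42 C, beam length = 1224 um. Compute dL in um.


Step 1: Convert CTE: alpha = 2.5 ppm/C = 2.5e-6 /C
Step 2: dL = 2.5e-6 * 42 * 1224
dL = 0.1285 um


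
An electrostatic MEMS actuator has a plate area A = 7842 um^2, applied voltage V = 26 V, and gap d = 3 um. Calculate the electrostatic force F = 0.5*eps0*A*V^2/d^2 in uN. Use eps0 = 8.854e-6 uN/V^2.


Step 1: Identify parameters.
eps0 = 8.854e-6 uN/V^2, A = 7842 um^2, V = 26 V, d = 3 um
Step 2: Compute V^2 = 26^2 = 676
Step 3: Compute d^2 = 3^2 = 9
Step 4: F = 0.5 * 8.854e-6 * 7842 * 676 / 9
F = 2.608 uN


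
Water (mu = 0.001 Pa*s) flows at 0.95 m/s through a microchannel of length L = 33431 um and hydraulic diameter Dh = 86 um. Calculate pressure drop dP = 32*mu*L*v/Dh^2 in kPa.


Step 1: Convert to SI: L = 33431e-6 m, Dh = 86e-6 m
Step 2: dP = 32 * 0.001 * 33431e-6 * 0.95 / (86e-6)^2
Step 3: dP = 137412.44 Pa
Step 4: Convert to kPa: dP = 137.41 kPa


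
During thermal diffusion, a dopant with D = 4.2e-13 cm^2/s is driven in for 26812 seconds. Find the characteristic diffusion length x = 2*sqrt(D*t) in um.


Step 1: Compute D*t = 4.2e-13 * 26812 = 1.126104e-08 cm^2
Step 2: sqrt(D*t) = 1.06118e-04 cm
Step 3: x = 2 * 1.06118e-04 cm = 2.12236e-04 cm
Step 4: Convert to um (1 cm = 1e4 um): x = 2.122 um


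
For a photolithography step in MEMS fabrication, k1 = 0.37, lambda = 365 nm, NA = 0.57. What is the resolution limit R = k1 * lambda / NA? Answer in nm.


Step 1: Identify values: k1 = 0.37, lambda = 365 nm, NA = 0.57
Step 2: R = k1 * lambda / NA
R = 0.37 * 365 / 0.57
R = 236.9 nm


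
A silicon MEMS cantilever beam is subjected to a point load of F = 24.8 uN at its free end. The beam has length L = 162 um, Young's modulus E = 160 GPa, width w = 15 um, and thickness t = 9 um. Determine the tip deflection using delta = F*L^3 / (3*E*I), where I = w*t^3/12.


Step 1: Calculate the second moment of area.
I = w * t^3 / 12 = 15 * 9^3 / 12 = 911.25 um^4
Step 2: Convert E to consistent units (1 GPa = 1000 uN/um^2).
E = 160 GPa = 160000 uN/um^2
Step 3: Calculate tip deflection.
delta = F * L^3 / (3 * E * I)
delta = 24.8 * 162^3 / (3 * 160000 * 911.25)
delta = 0.2411 um


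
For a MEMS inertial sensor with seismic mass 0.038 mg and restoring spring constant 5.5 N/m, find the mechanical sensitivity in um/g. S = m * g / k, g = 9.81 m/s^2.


Step 1: Convert mass: m = 0.038 mg = 3.80e-08 kg
Step 2: S = m * g / k = 3.80e-08 * 9.81 / 5.5
Step 3: S = 6.78e-08 m/g
Step 4: Convert to um/g: S = 0.068 um/g


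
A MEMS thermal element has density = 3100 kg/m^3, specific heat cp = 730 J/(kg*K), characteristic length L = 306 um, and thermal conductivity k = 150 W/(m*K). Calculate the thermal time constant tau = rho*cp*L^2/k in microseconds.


Step 1: Convert L to m: L = 306e-6 m
Step 2: L^2 = (306e-6)^2 = 9.3636e-08 m^2
Step 3: tau = 3100 * 730 * 9.3636e-08 / 150 = 1.41265512e-03 s
Step 4: Convert to microseconds (multiply by 1e6).
tau = 1412.655 us


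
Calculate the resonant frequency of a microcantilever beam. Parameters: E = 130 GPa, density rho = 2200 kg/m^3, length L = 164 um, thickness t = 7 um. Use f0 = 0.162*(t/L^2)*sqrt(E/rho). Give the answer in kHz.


Step 1: Convert units to SI.
t_SI = 7e-6 m, L_SI = 164e-6 m
Step 2: Calculate sqrt(E/rho).
sqrt(130e9 / 2200) = 7687.06 m/s
Step 3: Compute f0.
f0 = 0.162 * 7e-6 / (164e-6)^2 * 7687.06 = 324104.9 Hz = 324.1 kHz


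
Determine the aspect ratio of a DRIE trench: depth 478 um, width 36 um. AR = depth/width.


Step 1: AR = depth / width
Step 2: AR = 478 / 36
AR = 13.3


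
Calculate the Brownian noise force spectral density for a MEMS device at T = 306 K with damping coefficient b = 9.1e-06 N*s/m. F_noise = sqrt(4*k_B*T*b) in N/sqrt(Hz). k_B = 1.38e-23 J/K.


Step 1: Compute 4 * k_B * T * b
= 4 * 1.38e-23 * 306 * 9.1e-06
= 1.5371e-25 N^2/Hz
Step 2: F_noise = sqrt(1.5371e-25)
F_noise = 3.92e-13 N/sqrt(Hz)


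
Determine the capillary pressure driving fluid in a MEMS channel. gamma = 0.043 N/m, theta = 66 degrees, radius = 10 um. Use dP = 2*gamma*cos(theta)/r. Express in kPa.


Step 1: cos(66 deg) = 0.4067
Step 2: Convert r to m: r = 10e-6 m
Step 3: dP = 2 * 0.043 * 0.4067 / 10e-6 = 3497.6 Pa
Step 4: Convert Pa to kPa (divide by 1000).
dP = 3.5 kPa


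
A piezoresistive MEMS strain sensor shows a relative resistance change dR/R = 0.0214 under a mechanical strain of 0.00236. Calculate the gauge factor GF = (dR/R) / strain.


Step 1: Identify values.
dR/R = 0.0214, strain = 0.00236
Step 2: GF = (dR/R) / strain = 0.0214 / 0.00236
GF = 9.1


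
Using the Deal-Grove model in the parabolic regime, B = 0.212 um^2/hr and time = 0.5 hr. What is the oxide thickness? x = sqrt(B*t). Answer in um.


Step 1: Compute B*t = 0.212 * 0.5 = 0.106
Step 2: x = sqrt(0.106)
x = 0.326 um


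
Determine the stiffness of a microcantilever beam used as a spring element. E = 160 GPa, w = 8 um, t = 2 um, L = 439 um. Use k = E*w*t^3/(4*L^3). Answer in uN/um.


Step 1: Convert E to consistent units (1 GPa = 1000 uN/um^2).
E = 160 GPa = 160000 uN/um^2
Step 2: Compute t^3 = 2^3 = 8
Step 3: Compute L^3 = 439^3 = 84604519
Step 4: k = 160000 * 8 * 8 / (4 * 84604519)
k = 0.0303 uN/um


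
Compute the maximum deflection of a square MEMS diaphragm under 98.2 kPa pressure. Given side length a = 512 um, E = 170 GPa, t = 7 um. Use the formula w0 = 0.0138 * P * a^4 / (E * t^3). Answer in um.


Step 1: Convert pressure to compatible units (E is in GPa, so P in GPa).
P = 98.2 kPa = 98.2e-6 GPa
Step 2: Compute numerator: 0.0138 * P * a^4.
a^4 = 512^4 = 68719476736
numerator = 0.0138 * 98.2e-6 * 68719476736 = 9.312589e+04
Step 3: Compute denominator: E * t^3 = 170 * 7^3 = 58310
Step 4: w0 = numerator / denominator = 9.312589e+04 / 58310 = 1.5971 um


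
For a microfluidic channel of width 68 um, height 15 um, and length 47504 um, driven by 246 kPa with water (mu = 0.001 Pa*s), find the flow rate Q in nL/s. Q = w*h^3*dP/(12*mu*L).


Step 1: Convert all dimensions to SI (meters).
w = 68e-6 m, h = 15e-6 m, L = 47504e-6 m, dP = 246e3 Pa
Step 2: Q = w * h^3 * dP / (12 * mu * L)
Q = 68e-6 * (15e-6)^3 * 246e3 / (12 * 0.001 * 47504e-6) = 9.903903e-11 m^3/s
Step 3: Convert Q from m^3/s to nL/s (1 m^3 = 1e12 nL, so multiply by 1e12).
Q = 99.039 nL/s


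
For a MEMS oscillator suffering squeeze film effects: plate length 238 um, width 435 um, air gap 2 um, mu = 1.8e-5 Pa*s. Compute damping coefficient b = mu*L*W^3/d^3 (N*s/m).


Step 1: Convert to SI.
L = 238e-6 m, W = 435e-6 m, d = 2e-6 m
Step 2: W^3 = (435e-6)^3 = 8.23e-11 m^3
Step 3: d^3 = (2e-6)^3 = 8.00e-18 m^3
Step 4: b = 1.8e-5 * 238e-6 * 8.23e-11 / 8.00e-18
b = 4.41e-02 N*s/m


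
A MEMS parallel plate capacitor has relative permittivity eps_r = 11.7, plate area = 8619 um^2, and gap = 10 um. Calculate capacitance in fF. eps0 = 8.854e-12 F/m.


Step 1: Convert area to m^2: A = 8619e-12 m^2
Step 2: Convert gap to m: d = 10e-6 m
Step 3: C = eps0 * eps_r * A / d
C = 8.854e-12 * 11.7 * 8619e-12 / 10e-6
Step 4: Convert to fF (multiply by 1e15).
C = 89.29 fF


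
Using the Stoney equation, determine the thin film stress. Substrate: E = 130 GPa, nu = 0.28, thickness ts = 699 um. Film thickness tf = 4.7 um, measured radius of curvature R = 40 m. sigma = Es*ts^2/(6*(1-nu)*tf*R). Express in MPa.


Step 1: Compute numerator: Es * ts^2 = 130 * 699^2 = 63518130 (GPa*um^2)
Step 2: Compute denominator (R in um): 6*(1-nu)*tf*R = 6*0.72*4.7*40e6 = 812160000.0 (um^2)
Step 3: sigma (GPa) = 63518130 / 812160000.0 = 7.8209e-02 GPa
Step 4: Convert to MPa (x1000): sigma = 78.2 MPa


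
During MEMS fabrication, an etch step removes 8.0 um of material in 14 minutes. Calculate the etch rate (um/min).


Step 1: Etch rate = depth / time
Step 2: rate = 8.0 / 14
rate = 0.571 um/min


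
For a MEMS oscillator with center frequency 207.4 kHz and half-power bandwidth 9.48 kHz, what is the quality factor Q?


Step 1: Q = f0 / bandwidth
Step 2: Q = 207.4 / 9.48
Q = 21.9


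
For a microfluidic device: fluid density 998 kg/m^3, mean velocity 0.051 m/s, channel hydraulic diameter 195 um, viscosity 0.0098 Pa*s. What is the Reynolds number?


Step 1: Convert Dh to meters: Dh = 195e-6 m
Step 2: Re = rho * v * Dh / mu
Re = 998 * 0.051 * 195e-6 / 0.0098
Re = 1.013


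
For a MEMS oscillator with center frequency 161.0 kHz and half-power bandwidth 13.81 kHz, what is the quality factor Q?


Step 1: Q = f0 / bandwidth
Step 2: Q = 161.0 / 13.81
Q = 11.7


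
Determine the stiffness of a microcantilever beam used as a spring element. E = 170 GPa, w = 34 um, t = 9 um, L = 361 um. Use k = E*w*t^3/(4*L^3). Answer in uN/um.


Step 1: Convert E to consistent units (1 GPa = 1000 uN/um^2).
E = 170 GPa = 170000 uN/um^2
Step 2: Compute t^3 = 9^3 = 729
Step 3: Compute L^3 = 361^3 = 47045881
Step 4: k = 170000 * 34 * 729 / (4 * 47045881)
k = 22.391 uN/um


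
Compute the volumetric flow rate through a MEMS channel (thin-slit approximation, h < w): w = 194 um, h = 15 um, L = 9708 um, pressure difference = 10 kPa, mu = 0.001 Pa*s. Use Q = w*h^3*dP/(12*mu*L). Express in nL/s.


Step 1: Convert all dimensions to SI (meters).
w = 194e-6 m, h = 15e-6 m, L = 9708e-6 m, dP = 10e3 Pa
Step 2: Q = w * h^3 * dP / (12 * mu * L)
Q = 194e-6 * (15e-6)^3 * 10e3 / (12 * 0.001 * 9708e-6) = 5.620365e-11 m^3/s
Step 3: Convert Q from m^3/s to nL/s (1 m^3 = 1e12 nL, so multiply by 1e12).
Q = 56.204 nL/s


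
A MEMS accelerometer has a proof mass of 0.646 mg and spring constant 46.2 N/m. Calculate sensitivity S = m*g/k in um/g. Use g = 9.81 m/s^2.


Step 1: Convert mass: m = 0.646 mg = 6.46e-07 kg
Step 2: S = m * g / k = 6.46e-07 * 9.81 / 46.2
Step 3: S = 1.37e-07 m/g
Step 4: Convert to um/g: S = 0.137 um/g


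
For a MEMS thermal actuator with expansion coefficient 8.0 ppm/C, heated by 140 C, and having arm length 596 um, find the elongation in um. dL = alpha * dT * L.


Step 1: Convert CTE: alpha = 8.0 ppm/C = 8.0e-6 /C
Step 2: dL = 8.0e-6 * 140 * 596
dL = 0.6675 um


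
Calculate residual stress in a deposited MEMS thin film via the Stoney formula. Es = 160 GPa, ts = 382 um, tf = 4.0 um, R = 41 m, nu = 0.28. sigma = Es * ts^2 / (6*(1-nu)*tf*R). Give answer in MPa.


Step 1: Compute numerator: Es * ts^2 = 160 * 382^2 = 23347840 (GPa*um^2)
Step 2: Compute denominator (R in um): 6*(1-nu)*tf*R = 6*0.72*4.0*41e6 = 708480000.0 (um^2)
Step 3: sigma (GPa) = 23347840 / 708480000.0 = 3.2955e-02 GPa
Step 4: Convert to MPa (x1000): sigma = 33.0 MPa


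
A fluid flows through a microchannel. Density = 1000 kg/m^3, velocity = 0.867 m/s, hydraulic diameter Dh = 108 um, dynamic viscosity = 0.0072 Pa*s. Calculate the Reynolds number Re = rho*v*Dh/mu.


Step 1: Convert Dh to meters: Dh = 108e-6 m
Step 2: Re = rho * v * Dh / mu
Re = 1000 * 0.867 * 108e-6 / 0.0072
Re = 13.005


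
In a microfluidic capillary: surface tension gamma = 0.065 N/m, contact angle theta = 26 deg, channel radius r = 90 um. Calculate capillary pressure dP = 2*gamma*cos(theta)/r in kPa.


Step 1: cos(26 deg) = 0.8988
Step 2: Convert r to m: r = 90e-6 m
Step 3: dP = 2 * 0.065 * 0.8988 / 90e-6 = 1298.3 Pa
Step 4: Convert Pa to kPa (divide by 1000).
dP = 1.3 kPa


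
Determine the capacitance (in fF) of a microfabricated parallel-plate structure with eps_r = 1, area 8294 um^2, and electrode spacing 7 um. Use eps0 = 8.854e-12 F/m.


Step 1: Convert area to m^2: A = 8294e-12 m^2
Step 2: Convert gap to m: d = 7e-6 m
Step 3: C = eps0 * eps_r * A / d
C = 8.854e-12 * 1 * 8294e-12 / 7e-6
Step 4: Convert to fF (multiply by 1e15).
C = 10.49 fF


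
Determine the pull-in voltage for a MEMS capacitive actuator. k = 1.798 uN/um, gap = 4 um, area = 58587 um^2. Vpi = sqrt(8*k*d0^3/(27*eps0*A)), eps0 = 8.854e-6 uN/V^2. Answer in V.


Step 1: Compute numerator: 8 * k * d0^3 = 8 * 1.798 * 4^3 = 920.576
Step 2: Compute denominator: 27 * eps0 * A = 27 * 8.854e-6 * 58587 = 14.005691
Step 3: Vpi = sqrt(920.576 / 14.005691)
Vpi = 8.11 V


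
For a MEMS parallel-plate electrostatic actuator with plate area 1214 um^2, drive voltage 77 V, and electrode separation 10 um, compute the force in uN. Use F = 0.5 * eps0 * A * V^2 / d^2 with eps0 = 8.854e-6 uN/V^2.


Step 1: Identify parameters.
eps0 = 8.854e-6 uN/V^2, A = 1214 um^2, V = 77 V, d = 10 um
Step 2: Compute V^2 = 77^2 = 5929
Step 3: Compute d^2 = 10^2 = 100
Step 4: F = 0.5 * 8.854e-6 * 1214 * 5929 / 100
F = 0.319 uN


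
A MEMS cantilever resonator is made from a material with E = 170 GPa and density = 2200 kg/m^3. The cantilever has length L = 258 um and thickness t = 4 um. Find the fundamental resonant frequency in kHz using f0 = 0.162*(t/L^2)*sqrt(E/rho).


Step 1: Convert units to SI.
t_SI = 4e-6 m, L_SI = 258e-6 m
Step 2: Calculate sqrt(E/rho).
sqrt(170e9 / 2200) = 8790.49 m/s
Step 3: Compute f0.
f0 = 0.162 * 4e-6 / (258e-6)^2 * 8790.49 = 85575.3 Hz = 85.58 kHz


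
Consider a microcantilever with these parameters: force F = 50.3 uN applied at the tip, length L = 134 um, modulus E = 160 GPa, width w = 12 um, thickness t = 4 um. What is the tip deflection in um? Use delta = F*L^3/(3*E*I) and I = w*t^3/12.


Step 1: Calculate the second moment of area.
I = w * t^3 / 12 = 12 * 4^3 / 12 = 64.0 um^4
Step 2: Convert E to consistent units (1 GPa = 1000 uN/um^2).
E = 160 GPa = 160000 uN/um^2
Step 3: Calculate tip deflection.
delta = F * L^3 / (3 * E * I)
delta = 50.3 * 134^3 / (3 * 160000 * 64.0)
delta = 3.9397 um


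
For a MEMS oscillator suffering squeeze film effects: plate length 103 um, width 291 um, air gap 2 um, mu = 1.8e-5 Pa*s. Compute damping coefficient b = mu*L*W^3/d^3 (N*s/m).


Step 1: Convert to SI.
L = 103e-6 m, W = 291e-6 m, d = 2e-6 m
Step 2: W^3 = (291e-6)^3 = 2.46e-11 m^3
Step 3: d^3 = (2e-6)^3 = 8.00e-18 m^3
Step 4: b = 1.8e-5 * 103e-6 * 2.46e-11 / 8.00e-18
b = 5.71e-03 N*s/m


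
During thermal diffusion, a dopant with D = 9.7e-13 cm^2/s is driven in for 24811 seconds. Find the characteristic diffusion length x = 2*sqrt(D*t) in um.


Step 1: Compute D*t = 9.7e-13 * 24811 = 2.406667e-08 cm^2
Step 2: sqrt(D*t) = 1.55134e-04 cm
Step 3: x = 2 * 1.55134e-04 cm = 3.10268e-04 cm
Step 4: Convert to um (1 cm = 1e4 um): x = 3.103 um


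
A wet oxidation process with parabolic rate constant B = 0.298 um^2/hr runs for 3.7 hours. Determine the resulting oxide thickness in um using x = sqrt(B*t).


Step 1: Compute B*t = 0.298 * 3.7 = 1.1026
Step 2: x = sqrt(1.1026)
x = 1.05 um


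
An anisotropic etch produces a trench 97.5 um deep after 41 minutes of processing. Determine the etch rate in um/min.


Step 1: Etch rate = depth / time
Step 2: rate = 97.5 / 41
rate = 2.378 um/min


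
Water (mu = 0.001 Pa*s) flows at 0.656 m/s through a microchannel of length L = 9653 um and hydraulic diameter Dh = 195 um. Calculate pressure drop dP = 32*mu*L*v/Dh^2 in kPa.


Step 1: Convert to SI: L = 9653e-6 m, Dh = 195e-6 m
Step 2: dP = 32 * 0.001 * 9653e-6 * 0.656 / (195e-6)^2
Step 3: dP = 5329.01 Pa
Step 4: Convert to kPa: dP = 5.33 kPa


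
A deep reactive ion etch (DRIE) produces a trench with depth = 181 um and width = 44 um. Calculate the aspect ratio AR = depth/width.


Step 1: AR = depth / width
Step 2: AR = 181 / 44
AR = 4.1


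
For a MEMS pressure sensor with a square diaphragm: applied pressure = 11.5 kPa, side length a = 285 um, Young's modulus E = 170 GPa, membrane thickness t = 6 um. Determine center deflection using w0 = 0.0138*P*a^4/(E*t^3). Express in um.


Step 1: Convert pressure to compatible units (E is in GPa, so P in GPa).
P = 11.5 kPa = 11.5e-6 GPa
Step 2: Compute numerator: 0.0138 * P * a^4.
a^4 = 285^4 = 6597500625
numerator = 0.0138 * 11.5e-6 * 6597500625 = 1.047e+03
Step 3: Compute denominator: E * t^3 = 170 * 6^3 = 36720
Step 4: w0 = numerator / denominator = 1.047e+03 / 36720 = 0.0285 um


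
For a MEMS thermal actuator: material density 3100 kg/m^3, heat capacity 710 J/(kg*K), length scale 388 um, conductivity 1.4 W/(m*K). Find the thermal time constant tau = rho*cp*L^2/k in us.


Step 1: Convert L to m: L = 388e-6 m
Step 2: L^2 = (388e-6)^2 = 1.50544e-07 m^2
Step 3: tau = 3100 * 710 * 1.50544e-07 / 1.4 = 2.3667667429e-01 s
Step 4: Convert to microseconds (multiply by 1e6).
tau = 236676.674 us


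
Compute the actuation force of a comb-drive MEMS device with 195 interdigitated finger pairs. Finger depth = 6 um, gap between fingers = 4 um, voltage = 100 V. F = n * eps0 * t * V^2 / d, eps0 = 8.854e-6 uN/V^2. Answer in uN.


Step 1: Parameters: n=195, eps0=8.854e-6 uN/V^2, t=6 um, V=100 V, d=4 um
Step 2: V^2 = 10000
Step 3: F = 195 * 8.854e-6 * 6 * 10000 / 4
F = 25.898 uN


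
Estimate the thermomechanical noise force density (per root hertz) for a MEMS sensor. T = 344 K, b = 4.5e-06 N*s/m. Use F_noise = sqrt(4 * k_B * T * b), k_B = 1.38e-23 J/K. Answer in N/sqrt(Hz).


Step 1: Compute 4 * k_B * T * b
= 4 * 1.38e-23 * 344 * 4.5e-06
= 8.5450e-26 N^2/Hz
Step 2: F_noise = sqrt(8.5450e-26)
F_noise = 2.92e-13 N/sqrt(Hz)


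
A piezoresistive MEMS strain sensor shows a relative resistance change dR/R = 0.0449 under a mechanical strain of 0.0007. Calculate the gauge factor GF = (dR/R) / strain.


Step 1: Identify values.
dR/R = 0.0449, strain = 0.0007
Step 2: GF = (dR/R) / strain = 0.0449 / 0.0007
GF = 64.1


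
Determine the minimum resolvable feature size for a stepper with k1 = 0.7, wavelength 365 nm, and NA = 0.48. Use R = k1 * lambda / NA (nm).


Step 1: Identify values: k1 = 0.7, lambda = 365 nm, NA = 0.48
Step 2: R = k1 * lambda / NA
R = 0.7 * 365 / 0.48
R = 532.3 nm


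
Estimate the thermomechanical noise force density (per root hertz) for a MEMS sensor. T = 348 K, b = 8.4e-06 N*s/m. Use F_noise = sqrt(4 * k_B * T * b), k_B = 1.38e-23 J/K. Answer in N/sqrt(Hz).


Step 1: Compute 4 * k_B * T * b
= 4 * 1.38e-23 * 348 * 8.4e-06
= 1.6136e-25 N^2/Hz
Step 2: F_noise = sqrt(1.6136e-25)
F_noise = 4.02e-13 N/sqrt(Hz)


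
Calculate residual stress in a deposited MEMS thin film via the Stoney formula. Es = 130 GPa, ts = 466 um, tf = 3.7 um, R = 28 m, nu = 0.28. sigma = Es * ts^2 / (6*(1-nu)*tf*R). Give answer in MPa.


Step 1: Compute numerator: Es * ts^2 = 130 * 466^2 = 28230280 (GPa*um^2)
Step 2: Compute denominator (R in um): 6*(1-nu)*tf*R = 6*0.72*3.7*28e6 = 447552000.0 (um^2)
Step 3: sigma (GPa) = 28230280 / 447552000.0 = 6.3077e-02 GPa
Step 4: Convert to MPa (x1000): sigma = 63.1 MPa


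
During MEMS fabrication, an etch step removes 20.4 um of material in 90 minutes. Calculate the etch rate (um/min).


Step 1: Etch rate = depth / time
Step 2: rate = 20.4 / 90
rate = 0.227 um/min


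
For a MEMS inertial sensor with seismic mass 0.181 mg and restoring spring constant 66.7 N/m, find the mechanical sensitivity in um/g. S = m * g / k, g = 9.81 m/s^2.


Step 1: Convert mass: m = 0.181 mg = 1.81e-07 kg
Step 2: S = m * g / k = 1.81e-07 * 9.81 / 66.7
Step 3: S = 2.66e-08 m/g
Step 4: Convert to um/g: S = 0.027 um/g


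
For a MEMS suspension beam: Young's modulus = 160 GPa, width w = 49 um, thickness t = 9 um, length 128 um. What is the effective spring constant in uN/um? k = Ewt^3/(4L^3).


Step 1: Convert E to consistent units (1 GPa = 1000 uN/um^2).
E = 160 GPa = 160000 uN/um^2
Step 2: Compute t^3 = 9^3 = 729
Step 3: Compute L^3 = 128^3 = 2097152
Step 4: k = 160000 * 49 * 729 / (4 * 2097152)
k = 681.324 uN/um


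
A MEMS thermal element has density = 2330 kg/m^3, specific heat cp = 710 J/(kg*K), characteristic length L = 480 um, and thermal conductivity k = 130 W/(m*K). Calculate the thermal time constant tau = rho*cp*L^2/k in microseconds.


Step 1: Convert L to m: L = 480e-6 m
Step 2: L^2 = (480e-6)^2 = 2.304e-07 m^2
Step 3: tau = 2330 * 710 * 2.304e-07 / 130 = 2.93192862e-03 s
Step 4: Convert to microseconds (multiply by 1e6).
tau = 2931.929 us


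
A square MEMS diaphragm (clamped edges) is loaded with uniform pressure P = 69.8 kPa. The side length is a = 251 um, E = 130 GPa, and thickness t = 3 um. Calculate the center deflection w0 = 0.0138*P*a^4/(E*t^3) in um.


Step 1: Convert pressure to compatible units (E is in GPa, so P in GPa).
P = 69.8 kPa = 69.8e-6 GPa
Step 2: Compute numerator: 0.0138 * P * a^4.
a^4 = 251^4 = 3969126001
numerator = 0.0138 * 69.8e-6 * 3969126001 = 3.823221e+03
Step 3: Compute denominator: E * t^3 = 130 * 3^3 = 3510
Step 4: w0 = numerator / denominator = 3.823221e+03 / 3510 = 1.0892 um


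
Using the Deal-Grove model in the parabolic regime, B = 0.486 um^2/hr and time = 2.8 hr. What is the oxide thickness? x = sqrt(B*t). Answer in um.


Step 1: Compute B*t = 0.486 * 2.8 = 1.3608
Step 2: x = sqrt(1.3608)
x = 1.167 um


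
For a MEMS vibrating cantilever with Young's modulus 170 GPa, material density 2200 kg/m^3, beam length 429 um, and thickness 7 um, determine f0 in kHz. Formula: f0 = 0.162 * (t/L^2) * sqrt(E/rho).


Step 1: Convert units to SI.
t_SI = 7e-6 m, L_SI = 429e-6 m
Step 2: Calculate sqrt(E/rho).
sqrt(170e9 / 2200) = 8790.49 m/s
Step 3: Compute f0.
f0 = 0.162 * 7e-6 / (429e-6)^2 * 8790.49 = 54164.1 Hz = 54.16 kHz


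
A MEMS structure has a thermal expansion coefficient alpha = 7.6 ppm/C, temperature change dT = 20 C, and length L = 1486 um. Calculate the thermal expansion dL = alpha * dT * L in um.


Step 1: Convert CTE: alpha = 7.6 ppm/C = 7.6e-6 /C
Step 2: dL = 7.6e-6 * 20 * 1486
dL = 0.2259 um


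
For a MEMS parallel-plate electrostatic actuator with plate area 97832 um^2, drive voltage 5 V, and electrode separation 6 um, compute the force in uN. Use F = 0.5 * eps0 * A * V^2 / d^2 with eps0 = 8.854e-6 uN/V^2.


Step 1: Identify parameters.
eps0 = 8.854e-6 uN/V^2, A = 97832 um^2, V = 5 V, d = 6 um
Step 2: Compute V^2 = 5^2 = 25
Step 3: Compute d^2 = 6^2 = 36
Step 4: F = 0.5 * 8.854e-6 * 97832 * 25 / 36
F = 0.301 uN


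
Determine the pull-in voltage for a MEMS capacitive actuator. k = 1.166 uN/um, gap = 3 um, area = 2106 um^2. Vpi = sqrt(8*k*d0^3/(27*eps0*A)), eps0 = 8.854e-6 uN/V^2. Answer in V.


Step 1: Compute numerator: 8 * k * d0^3 = 8 * 1.166 * 3^3 = 251.856
Step 2: Compute denominator: 27 * eps0 * A = 27 * 8.854e-6 * 2106 = 0.503456
Step 3: Vpi = sqrt(251.856 / 0.503456)
Vpi = 22.37 V


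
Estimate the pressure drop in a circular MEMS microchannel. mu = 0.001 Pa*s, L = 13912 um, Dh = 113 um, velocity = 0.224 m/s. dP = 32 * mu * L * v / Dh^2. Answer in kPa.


Step 1: Convert to SI: L = 13912e-6 m, Dh = 113e-6 m
Step 2: dP = 32 * 0.001 * 13912e-6 * 0.224 / (113e-6)^2
Step 3: dP = 7809.63 Pa
Step 4: Convert to kPa: dP = 7.81 kPa
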